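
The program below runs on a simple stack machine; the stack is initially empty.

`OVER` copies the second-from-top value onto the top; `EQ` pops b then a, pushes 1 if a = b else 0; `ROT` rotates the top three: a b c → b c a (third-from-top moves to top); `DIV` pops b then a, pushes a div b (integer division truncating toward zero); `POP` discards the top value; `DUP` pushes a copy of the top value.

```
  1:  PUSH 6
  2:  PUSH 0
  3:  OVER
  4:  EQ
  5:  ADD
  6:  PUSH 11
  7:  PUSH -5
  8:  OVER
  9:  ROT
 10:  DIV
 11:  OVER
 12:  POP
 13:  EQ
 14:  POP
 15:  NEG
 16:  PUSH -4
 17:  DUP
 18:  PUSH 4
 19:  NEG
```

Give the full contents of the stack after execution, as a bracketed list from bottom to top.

PUSH 6  → 6
PUSH 0  → 6 0
OVER    → 6 0 6
EQ      → 6 0
ADD     → 6
PUSH 11 → 6 11
PUSH -5 → 6 11 -5
OVER    → 6 11 -5 11
ROT     → 6 -5 11 11
DIV     → 6 -5 1
OVER    → 6 -5 1 -5
POP     → 6 -5 1
EQ      → 6 0
POP     → 6
NEG     → -6
PUSH -4 → -6 -4
DUP     → -6 -4 -4
PUSH 4  → -6 -4 -4 4
NEG     → -6 -4 -4 -4

[-6, -4, -4, -4]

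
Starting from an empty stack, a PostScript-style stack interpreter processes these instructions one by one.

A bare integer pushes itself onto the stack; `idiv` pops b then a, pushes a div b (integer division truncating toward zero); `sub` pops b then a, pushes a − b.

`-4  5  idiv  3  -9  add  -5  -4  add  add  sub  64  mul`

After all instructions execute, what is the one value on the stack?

-4   : -4
5    : -4 5
idiv : 0
3    : 0 3
-9   : 0 3 -9
add  : 0 -6
-5   : 0 -6 -5
-4   : 0 -6 -5 -4
add  : 0 -6 -9
add  : 0 -15
sub  : 15
64   : 15 64
mul  : 960

960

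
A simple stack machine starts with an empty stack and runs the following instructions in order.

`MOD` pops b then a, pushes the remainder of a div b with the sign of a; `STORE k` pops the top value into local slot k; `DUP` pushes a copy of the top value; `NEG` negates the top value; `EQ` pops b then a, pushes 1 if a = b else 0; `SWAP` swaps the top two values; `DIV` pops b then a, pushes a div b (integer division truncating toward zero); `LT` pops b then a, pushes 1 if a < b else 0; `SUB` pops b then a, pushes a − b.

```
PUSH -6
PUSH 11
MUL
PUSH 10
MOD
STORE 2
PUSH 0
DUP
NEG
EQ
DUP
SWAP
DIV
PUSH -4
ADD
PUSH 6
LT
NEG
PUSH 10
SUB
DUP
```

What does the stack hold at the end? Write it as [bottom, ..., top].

PUSH -6 : -6
PUSH 11 : -6 11
MUL     : -66
PUSH 10 : -66 10
MOD     : -6
STORE 2 : (empty)
PUSH 0  : 0
DUP     : 0 0
NEG     : 0 0
EQ      : 1
DUP     : 1 1
SWAP    : 1 1
DIV     : 1
PUSH -4 : 1 -4
ADD     : -3
PUSH 6  : -3 6
LT      : 1
NEG     : -1
PUSH 10 : -1 10
SUB     : -11
DUP     : -11 -11

[-11, -11]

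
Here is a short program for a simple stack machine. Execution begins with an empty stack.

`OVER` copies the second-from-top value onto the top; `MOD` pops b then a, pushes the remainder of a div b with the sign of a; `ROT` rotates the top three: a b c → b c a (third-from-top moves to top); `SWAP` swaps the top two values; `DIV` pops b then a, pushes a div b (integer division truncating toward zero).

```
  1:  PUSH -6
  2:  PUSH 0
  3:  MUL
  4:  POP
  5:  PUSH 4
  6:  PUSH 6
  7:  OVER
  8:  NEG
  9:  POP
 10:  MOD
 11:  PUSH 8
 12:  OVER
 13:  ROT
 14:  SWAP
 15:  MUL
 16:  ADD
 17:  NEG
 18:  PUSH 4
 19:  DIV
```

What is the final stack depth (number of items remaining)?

PUSH -6  [-6]
PUSH 0   [-6, 0]
MUL      [0]
POP      []
PUSH 4   [4]
PUSH 6   [4, 6]
OVER     [4, 6, 4]
NEG      [4, 6, -4]
POP      [4, 6]
MOD      [4]
PUSH 8   [4, 8]
OVER     [4, 8, 4]
ROT      [8, 4, 4]
SWAP     [8, 4, 4]
MUL      [8, 16]
ADD      [24]
NEG      [-24]
PUSH 4   [-24, 4]
DIV      [-6]

1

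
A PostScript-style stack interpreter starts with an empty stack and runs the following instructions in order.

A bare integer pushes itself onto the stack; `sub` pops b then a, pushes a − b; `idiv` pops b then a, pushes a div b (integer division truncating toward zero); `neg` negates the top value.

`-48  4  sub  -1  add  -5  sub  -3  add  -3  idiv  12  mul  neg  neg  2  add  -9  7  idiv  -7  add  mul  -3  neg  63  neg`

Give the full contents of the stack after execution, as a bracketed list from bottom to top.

[-1648, 3, -63]

-48   [-48]
4     [-48, 4]
sub   [-52]
-1    [-52, -1]
add   [-53]
-5    [-53, -5]
sub   [-48]
-3    [-48, -3]
add   [-51]
-3    [-51, -3]
idiv  [17]
12    [17, 12]
mul   [204]
neg   [-204]
neg   [204]
2     [204, 2]
add   [206]
-9    [206, -9]
7     [206, -9, 7]
idiv  [206, -1]
-7    [206, -1, -7]
add   [206, -8]
mul   [-1648]
-3    [-1648, -3]
neg   [-1648, 3]
63    [-1648, 3, 63]
neg   [-1648, 3, -63]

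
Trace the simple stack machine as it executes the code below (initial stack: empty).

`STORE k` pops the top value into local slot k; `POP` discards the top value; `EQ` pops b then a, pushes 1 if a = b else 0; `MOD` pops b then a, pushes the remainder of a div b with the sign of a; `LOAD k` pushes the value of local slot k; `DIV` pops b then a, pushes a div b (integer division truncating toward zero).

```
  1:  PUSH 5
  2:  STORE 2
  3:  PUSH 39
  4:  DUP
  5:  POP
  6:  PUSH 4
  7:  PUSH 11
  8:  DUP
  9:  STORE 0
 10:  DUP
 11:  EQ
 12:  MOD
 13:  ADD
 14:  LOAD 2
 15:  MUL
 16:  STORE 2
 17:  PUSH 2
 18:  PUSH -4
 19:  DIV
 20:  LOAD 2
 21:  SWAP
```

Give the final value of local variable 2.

195

PUSH 5   5
STORE 2  (empty)
PUSH 39  39
DUP      39 39
POP      39
PUSH 4   39 4
PUSH 11  39 4 11
DUP      39 4 11 11
STORE 0  39 4 11
DUP      39 4 11 11
EQ       39 4 1
MOD      39 0
ADD      39
LOAD 2   39 5
MUL      195
STORE 2  (empty)
PUSH 2   2
PUSH -4  2 -4
DIV      0
LOAD 2   0 195
SWAP     195 0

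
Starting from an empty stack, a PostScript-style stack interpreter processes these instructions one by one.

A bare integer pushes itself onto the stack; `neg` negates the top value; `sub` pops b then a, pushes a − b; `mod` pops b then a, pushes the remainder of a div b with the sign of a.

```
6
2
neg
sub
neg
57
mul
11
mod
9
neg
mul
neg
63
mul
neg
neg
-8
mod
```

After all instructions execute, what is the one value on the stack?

-3

6   → [6]
2   → [6, 2]
neg → [6, -2]
sub → [8]
neg → [-8]
57  → [-8, 57]
mul → [-456]
11  → [-456, 11]
mod → [-5]
9   → [-5, 9]
neg → [-5, -9]
mul → [45]
neg → [-45]
63  → [-45, 63]
mul → [-2835]
neg → [2835]
neg → [-2835]
-8  → [-2835, -8]
mod → [-3]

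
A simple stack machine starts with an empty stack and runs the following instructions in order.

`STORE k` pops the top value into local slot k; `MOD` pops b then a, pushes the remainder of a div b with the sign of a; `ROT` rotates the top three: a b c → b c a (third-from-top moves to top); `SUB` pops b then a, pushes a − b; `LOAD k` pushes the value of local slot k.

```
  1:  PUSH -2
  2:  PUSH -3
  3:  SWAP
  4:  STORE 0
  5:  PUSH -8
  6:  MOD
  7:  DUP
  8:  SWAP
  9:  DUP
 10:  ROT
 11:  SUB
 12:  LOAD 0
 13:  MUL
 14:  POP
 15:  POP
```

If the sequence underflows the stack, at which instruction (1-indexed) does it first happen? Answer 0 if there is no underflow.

PUSH -2 → [-2]
PUSH -3 → [-2, -3]
SWAP    → [-3, -2]
STORE 0 → [-3]
PUSH -8 → [-3, -8]
MOD     → [-3]
DUP     → [-3, -3]
SWAP    → [-3, -3]
DUP     → [-3, -3, -3]
ROT     → [-3, -3, -3]
SUB     → [-3, 0]
LOAD 0  → [-3, 0, -2]
MUL     → [-3, 0]
POP     → [-3]
POP     → []

0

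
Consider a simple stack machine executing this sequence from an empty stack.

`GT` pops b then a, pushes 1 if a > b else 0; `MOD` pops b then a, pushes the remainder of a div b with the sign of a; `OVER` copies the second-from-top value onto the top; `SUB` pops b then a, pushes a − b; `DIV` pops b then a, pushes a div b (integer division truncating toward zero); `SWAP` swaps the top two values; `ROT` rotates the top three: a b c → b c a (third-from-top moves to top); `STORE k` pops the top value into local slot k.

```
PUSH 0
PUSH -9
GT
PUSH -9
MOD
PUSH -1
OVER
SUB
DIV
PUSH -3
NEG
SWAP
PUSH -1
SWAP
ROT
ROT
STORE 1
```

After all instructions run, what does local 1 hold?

-1

PUSH 0  -> [0]
PUSH -9 -> [0, -9]
GT      -> [1]
PUSH -9 -> [1, -9]
MOD     -> [1]
PUSH -1 -> [1, -1]
OVER    -> [1, -1, 1]
SUB     -> [1, -2]
DIV     -> [0]
PUSH -3 -> [0, -3]
NEG     -> [0, 3]
SWAP    -> [3, 0]
PUSH -1 -> [3, 0, -1]
SWAP    -> [3, -1, 0]
ROT     -> [-1, 0, 3]
ROT     -> [0, 3, -1]
STORE 1 -> [0, 3]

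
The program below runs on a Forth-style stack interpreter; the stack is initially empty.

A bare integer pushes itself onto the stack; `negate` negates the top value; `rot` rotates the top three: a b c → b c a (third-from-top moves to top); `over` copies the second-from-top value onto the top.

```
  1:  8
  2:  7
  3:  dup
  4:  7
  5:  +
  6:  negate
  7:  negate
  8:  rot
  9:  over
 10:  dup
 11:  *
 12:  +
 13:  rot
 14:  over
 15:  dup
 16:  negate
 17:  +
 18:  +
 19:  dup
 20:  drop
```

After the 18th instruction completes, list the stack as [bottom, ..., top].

8       [8]
7       [8, 7]
dup     [8, 7, 7]
7       [8, 7, 7, 7]
+       [8, 7, 14]
negate  [8, 7, -14]
negate  [8, 7, 14]
rot     [7, 14, 8]
over    [7, 14, 8, 14]
dup     [7, 14, 8, 14, 14]
*       [7, 14, 8, 196]
+       [7, 14, 204]
rot     [14, 204, 7]
over    [14, 204, 7, 204]
dup     [14, 204, 7, 204, 204]
negate  [14, 204, 7, 204, -204]
+       [14, 204, 7, 0]
+       [14, 204, 7]

[14, 204, 7]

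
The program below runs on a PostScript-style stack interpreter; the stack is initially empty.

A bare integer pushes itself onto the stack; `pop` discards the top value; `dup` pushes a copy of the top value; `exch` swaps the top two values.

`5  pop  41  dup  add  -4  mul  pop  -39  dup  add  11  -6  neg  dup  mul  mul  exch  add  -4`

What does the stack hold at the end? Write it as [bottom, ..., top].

5    → [5]
pop  → []
41   → [41]
dup  → [41, 41]
add  → [82]
-4   → [82, -4]
mul  → [-328]
pop  → []
-39  → [-39]
dup  → [-39, -39]
add  → [-78]
11   → [-78, 11]
-6   → [-78, 11, -6]
neg  → [-78, 11, 6]
dup  → [-78, 11, 6, 6]
mul  → [-78, 11, 36]
mul  → [-78, 396]
exch → [396, -78]
add  → [318]
-4   → [318, -4]

[318, -4]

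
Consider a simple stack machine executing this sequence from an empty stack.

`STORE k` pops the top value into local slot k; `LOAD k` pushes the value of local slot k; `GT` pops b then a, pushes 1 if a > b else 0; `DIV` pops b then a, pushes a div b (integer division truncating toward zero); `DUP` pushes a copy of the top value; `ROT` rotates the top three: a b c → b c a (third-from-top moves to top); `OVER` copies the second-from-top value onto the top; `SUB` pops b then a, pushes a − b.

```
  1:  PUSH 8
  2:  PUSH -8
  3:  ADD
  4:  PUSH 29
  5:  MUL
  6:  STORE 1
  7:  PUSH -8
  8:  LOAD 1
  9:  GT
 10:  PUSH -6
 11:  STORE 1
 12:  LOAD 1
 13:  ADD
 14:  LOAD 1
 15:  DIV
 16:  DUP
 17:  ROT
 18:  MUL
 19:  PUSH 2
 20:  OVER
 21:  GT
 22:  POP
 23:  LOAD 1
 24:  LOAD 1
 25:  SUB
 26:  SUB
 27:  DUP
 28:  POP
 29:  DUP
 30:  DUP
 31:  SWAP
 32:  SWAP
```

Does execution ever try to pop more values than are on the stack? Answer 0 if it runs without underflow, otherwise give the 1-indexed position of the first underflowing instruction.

17

PUSH 8  → [8]
PUSH -8 → [8, -8]
ADD     → [0]
PUSH 29 → [0, 29]
MUL     → [0]
STORE 1 → []
PUSH -8 → [-8]
LOAD 1  → [-8, 0]
GT      → [0]
PUSH -6 → [0, -6]
STORE 1 → [0]
LOAD 1  → [0, -6]
ADD     → [-6]
LOAD 1  → [-6, -6]
DIV     → [1]
DUP     → [1, 1]
ROT  — needs 3 operands, stack has 2 → underflow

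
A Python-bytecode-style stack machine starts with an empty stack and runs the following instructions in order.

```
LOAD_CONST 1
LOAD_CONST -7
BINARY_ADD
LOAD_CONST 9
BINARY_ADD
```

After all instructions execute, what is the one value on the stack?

LOAD_CONST 1  : [1]
LOAD_CONST -7 : [1, -7]
BINARY_ADD    : [-6]
LOAD_CONST 9  : [-6, 9]
BINARY_ADD    : [3]

3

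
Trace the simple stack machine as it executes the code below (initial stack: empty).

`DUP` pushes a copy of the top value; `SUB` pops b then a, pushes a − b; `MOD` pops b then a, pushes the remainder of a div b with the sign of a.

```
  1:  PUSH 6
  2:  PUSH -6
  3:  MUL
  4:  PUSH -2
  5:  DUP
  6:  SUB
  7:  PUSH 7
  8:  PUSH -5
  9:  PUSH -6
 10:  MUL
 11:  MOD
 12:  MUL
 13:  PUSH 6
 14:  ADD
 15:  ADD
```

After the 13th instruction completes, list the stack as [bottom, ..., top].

PUSH 6  : 6
PUSH -6 : 6 -6
MUL     : -36
PUSH -2 : -36 -2
DUP     : -36 -2 -2
SUB     : -36 0
PUSH 7  : -36 0 7
PUSH -5 : -36 0 7 -5
PUSH -6 : -36 0 7 -5 -6
MUL     : -36 0 7 30
MOD     : -36 0 7
MUL     : -36 0
PUSH 6  : -36 0 6

[-36, 0, 6]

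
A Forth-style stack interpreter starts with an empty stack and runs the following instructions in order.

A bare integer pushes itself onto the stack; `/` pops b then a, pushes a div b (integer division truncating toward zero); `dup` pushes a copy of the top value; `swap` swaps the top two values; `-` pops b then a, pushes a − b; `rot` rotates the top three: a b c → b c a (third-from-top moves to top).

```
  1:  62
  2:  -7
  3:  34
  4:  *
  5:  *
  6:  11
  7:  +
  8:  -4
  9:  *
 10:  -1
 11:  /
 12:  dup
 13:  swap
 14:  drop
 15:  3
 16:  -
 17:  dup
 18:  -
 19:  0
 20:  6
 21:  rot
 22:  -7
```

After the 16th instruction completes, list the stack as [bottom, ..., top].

62   : 62
-7   : 62 -7
34   : 62 -7 34
*    : 62 -238
*    : -14756
11   : -14756 11
+    : -14745
-4   : -14745 -4
*    : 58980
-1   : 58980 -1
/    : -58980
dup  : -58980 -58980
swap : -58980 -58980
drop : -58980
3    : -58980 3
-    : -58983

[-58983]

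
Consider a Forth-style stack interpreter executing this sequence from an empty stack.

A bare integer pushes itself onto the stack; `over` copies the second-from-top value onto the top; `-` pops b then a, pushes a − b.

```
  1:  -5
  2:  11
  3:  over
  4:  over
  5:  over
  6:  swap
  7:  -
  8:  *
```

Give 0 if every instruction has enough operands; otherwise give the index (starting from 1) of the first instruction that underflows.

-5   -> -5
11   -> -5 11
over -> -5 11 -5
over -> -5 11 -5 11
over -> -5 11 -5 11 -5
swap -> -5 11 -5 -5 11
-    -> -5 11 -5 -16
*    -> -5 11 80

0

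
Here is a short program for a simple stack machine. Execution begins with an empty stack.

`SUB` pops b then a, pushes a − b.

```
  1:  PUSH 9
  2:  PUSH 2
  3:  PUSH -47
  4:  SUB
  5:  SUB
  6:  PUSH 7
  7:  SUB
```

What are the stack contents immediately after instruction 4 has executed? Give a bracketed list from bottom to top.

PUSH 9    9
PUSH 2    9 2
PUSH -47  9 2 -47
SUB       9 49

[9, 49]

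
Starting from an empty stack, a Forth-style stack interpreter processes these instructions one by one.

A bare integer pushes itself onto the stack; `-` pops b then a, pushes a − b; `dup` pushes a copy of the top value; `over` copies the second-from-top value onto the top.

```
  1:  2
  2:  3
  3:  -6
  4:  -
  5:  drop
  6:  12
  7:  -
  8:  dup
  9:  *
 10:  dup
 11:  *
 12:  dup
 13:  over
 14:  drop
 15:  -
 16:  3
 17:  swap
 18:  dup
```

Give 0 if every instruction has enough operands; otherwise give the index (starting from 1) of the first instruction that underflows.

2    : [2]
3    : [2, 3]
-6   : [2, 3, -6]
-    : [2, 9]
drop : [2]
12   : [2, 12]
-    : [-10]
dup  : [-10, -10]
*    : [100]
dup  : [100, 100]
*    : [10000]
dup  : [10000, 10000]
over : [10000, 10000, 10000]
drop : [10000, 10000]
-    : [0]
3    : [0, 3]
swap : [3, 0]
dup  : [3, 0, 0]

0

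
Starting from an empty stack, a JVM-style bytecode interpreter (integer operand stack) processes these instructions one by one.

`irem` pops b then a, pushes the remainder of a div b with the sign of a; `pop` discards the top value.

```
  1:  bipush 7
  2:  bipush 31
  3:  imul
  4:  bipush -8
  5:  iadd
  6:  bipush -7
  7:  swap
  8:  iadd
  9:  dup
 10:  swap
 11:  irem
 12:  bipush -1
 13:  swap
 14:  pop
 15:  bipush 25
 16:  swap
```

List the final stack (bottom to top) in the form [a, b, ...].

bipush 7  -> 7
bipush 31 -> 7 31
imul      -> 217
bipush -8 -> 217 -8
iadd      -> 209
bipush -7 -> 209 -7
swap      -> -7 209
iadd      -> 202
dup       -> 202 202
swap      -> 202 202
irem      -> 0
bipush -1 -> 0 -1
swap      -> -1 0
pop       -> -1
bipush 25 -> -1 25
swap      -> 25 -1

[25, -1]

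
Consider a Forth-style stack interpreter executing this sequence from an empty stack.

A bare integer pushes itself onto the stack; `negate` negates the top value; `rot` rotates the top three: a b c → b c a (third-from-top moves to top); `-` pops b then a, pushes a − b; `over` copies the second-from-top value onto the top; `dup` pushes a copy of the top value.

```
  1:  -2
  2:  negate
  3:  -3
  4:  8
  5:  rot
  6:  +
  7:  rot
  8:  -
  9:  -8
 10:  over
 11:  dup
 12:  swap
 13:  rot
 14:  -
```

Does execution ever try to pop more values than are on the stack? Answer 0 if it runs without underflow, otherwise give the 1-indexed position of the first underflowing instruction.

-2     : [-2]
negate : [2]
-3     : [2, -3]
8      : [2, -3, 8]
rot    : [-3, 8, 2]
+      : [-3, 10]
rot  — needs 3 operands, stack has 2 → underflow

7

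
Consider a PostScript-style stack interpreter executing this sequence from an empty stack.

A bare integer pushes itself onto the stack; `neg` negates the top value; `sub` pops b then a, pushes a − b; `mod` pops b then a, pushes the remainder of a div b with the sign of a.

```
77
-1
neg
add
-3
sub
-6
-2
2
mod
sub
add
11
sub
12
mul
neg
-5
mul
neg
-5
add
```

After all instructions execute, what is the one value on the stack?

77  : 77
-1  : 77 -1
neg : 77 1
add : 78
-3  : 78 -3
sub : 81
-6  : 81 -6
-2  : 81 -6 -2
2   : 81 -6 -2 2
mod : 81 -6 0
sub : 81 -6
add : 75
11  : 75 11
sub : 64
12  : 64 12
mul : 768
neg : -768
-5  : -768 -5
mul : 3840
neg : -3840
-5  : -3840 -5
add : -3845

-3845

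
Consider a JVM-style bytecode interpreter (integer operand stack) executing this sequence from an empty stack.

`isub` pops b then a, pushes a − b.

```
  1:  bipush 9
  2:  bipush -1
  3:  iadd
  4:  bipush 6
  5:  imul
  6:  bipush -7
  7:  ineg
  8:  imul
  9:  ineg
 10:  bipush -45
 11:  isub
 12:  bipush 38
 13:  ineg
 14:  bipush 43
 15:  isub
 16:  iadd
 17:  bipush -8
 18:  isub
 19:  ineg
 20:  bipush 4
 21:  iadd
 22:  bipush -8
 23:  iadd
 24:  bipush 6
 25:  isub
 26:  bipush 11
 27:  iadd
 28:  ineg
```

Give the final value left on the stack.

bipush 9   → [9]
bipush -1  → [9, -1]
iadd       → [8]
bipush 6   → [8, 6]
imul       → [48]
bipush -7  → [48, -7]
ineg       → [48, 7]
imul       → [336]
ineg       → [-336]
bipush -45 → [-336, -45]
isub       → [-291]
bipush 38  → [-291, 38]
ineg       → [-291, -38]
bipush 43  → [-291, -38, 43]
isub       → [-291, -81]
iadd       → [-372]
bipush -8  → [-372, -8]
isub       → [-364]
ineg       → [364]
bipush 4   → [364, 4]
iadd       → [368]
bipush -8  → [368, -8]
iadd       → [360]
bipush 6   → [360, 6]
isub       → [354]
bipush 11  → [354, 11]
iadd       → [365]
ineg       → [-365]

-365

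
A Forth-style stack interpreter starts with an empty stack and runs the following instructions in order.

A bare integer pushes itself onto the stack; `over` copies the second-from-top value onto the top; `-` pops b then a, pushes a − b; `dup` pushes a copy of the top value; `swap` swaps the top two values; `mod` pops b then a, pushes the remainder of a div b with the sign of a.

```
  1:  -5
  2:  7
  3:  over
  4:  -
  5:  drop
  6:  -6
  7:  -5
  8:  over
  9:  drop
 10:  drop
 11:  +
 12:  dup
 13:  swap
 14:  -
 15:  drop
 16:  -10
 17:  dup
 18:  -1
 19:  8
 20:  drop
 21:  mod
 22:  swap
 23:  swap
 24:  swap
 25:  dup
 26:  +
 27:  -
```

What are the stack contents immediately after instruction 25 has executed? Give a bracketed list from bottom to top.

[0, -10, -10]

-5   : -5
7    : -5 7
over : -5 7 -5
-    : -5 12
drop : -5
-6   : -5 -6
-5   : -5 -6 -5
over : -5 -6 -5 -6
drop : -5 -6 -5
drop : -5 -6
+    : -11
dup  : -11 -11
swap : -11 -11
-    : 0
drop : (empty)
-10  : -10
dup  : -10 -10
-1   : -10 -10 -1
8    : -10 -10 -1 8
drop : -10 -10 -1
mod  : -10 0
swap : 0 -10
swap : -10 0
swap : 0 -10
dup  : 0 -10 -10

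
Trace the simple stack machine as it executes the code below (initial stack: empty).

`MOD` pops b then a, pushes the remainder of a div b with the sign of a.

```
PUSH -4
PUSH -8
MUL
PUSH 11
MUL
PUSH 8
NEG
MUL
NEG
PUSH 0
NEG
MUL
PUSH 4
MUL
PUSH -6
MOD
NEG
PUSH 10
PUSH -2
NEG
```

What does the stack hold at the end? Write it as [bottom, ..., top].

[0, 10, 2]

PUSH -4 : -4
PUSH -8 : -4 -8
MUL     : 32
PUSH 11 : 32 11
MUL     : 352
PUSH 8  : 352 8
NEG     : 352 -8
MUL     : -2816
NEG     : 2816
PUSH 0  : 2816 0
NEG     : 2816 0
MUL     : 0
PUSH 4  : 0 4
MUL     : 0
PUSH -6 : 0 -6
MOD     : 0
NEG     : 0
PUSH 10 : 0 10
PUSH -2 : 0 10 -2
NEG     : 0 10 2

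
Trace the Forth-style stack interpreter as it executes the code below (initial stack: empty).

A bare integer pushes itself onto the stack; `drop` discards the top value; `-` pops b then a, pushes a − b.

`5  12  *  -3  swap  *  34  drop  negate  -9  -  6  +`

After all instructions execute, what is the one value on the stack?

5      : [5]
12     : [5, 12]
*      : [60]
-3     : [60, -3]
swap   : [-3, 60]
*      : [-180]
34     : [-180, 34]
drop   : [-180]
negate : [180]
-9     : [180, -9]
-      : [189]
6      : [189, 6]
+      : [195]

195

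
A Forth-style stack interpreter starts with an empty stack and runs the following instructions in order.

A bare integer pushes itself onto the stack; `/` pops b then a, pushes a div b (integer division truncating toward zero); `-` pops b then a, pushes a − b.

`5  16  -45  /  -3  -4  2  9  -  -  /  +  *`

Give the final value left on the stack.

-5

5   → 5
16  → 5 16
-45 → 5 16 -45
/   → 5 0
-3  → 5 0 -3
-4  → 5 0 -3 -4
2   → 5 0 -3 -4 2
9   → 5 0 -3 -4 2 9
-   → 5 0 -3 -4 -7
-   → 5 0 -3 3
/   → 5 0 -1
+   → 5 -1
*   → -5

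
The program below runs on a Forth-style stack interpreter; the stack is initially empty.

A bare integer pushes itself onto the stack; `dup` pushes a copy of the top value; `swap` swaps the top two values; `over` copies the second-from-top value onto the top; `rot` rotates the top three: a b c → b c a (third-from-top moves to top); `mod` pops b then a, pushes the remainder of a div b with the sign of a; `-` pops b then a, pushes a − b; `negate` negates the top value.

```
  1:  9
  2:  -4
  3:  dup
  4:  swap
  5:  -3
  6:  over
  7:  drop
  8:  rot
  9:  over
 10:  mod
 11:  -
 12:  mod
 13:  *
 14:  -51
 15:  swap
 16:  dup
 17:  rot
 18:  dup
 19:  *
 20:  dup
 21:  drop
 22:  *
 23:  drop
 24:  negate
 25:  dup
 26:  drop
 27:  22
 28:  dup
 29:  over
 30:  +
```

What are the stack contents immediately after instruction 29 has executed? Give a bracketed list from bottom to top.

9      -> 9
-4     -> 9 -4
dup    -> 9 -4 -4
swap   -> 9 -4 -4
-3     -> 9 -4 -4 -3
over   -> 9 -4 -4 -3 -4
drop   -> 9 -4 -4 -3
rot    -> 9 -4 -3 -4
over   -> 9 -4 -3 -4 -3
mod    -> 9 -4 -3 -1
-      -> 9 -4 -2
mod    -> 9 0
*      -> 0
-51    -> 0 -51
swap   -> -51 0
dup    -> -51 0 0
rot    -> 0 0 -51
dup    -> 0 0 -51 -51
*      -> 0 0 2601
dup    -> 0 0 2601 2601
drop   -> 0 0 2601
*      -> 0 0
drop   -> 0
negate -> 0
dup    -> 0 0
drop   -> 0
22     -> 0 22
dup    -> 0 22 22
over   -> 0 22 22 22

[0, 22, 22, 22]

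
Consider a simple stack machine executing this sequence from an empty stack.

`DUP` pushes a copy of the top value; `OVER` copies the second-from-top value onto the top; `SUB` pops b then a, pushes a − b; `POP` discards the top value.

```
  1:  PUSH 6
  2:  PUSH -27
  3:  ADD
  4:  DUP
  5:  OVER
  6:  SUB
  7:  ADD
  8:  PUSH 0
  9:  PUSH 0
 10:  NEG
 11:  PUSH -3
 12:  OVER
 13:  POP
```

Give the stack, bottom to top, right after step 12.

PUSH 6   -> 6
PUSH -27 -> 6 -27
ADD      -> -21
DUP      -> -21 -21
OVER     -> -21 -21 -21
SUB      -> -21 0
ADD      -> -21
PUSH 0   -> -21 0
PUSH 0   -> -21 0 0
NEG      -> -21 0 0
PUSH -3  -> -21 0 0 -3
OVER     -> -21 0 0 -3 0

[-21, 0, 0, -3, 0]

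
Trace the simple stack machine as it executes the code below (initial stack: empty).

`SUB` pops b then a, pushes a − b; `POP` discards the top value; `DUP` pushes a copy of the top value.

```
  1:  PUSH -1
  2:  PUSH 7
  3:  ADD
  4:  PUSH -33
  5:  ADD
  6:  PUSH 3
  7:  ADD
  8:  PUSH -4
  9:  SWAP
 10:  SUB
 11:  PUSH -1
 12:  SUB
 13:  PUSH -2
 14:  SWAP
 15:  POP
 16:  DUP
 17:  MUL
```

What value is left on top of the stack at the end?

PUSH -1   -1
PUSH 7    -1 7
ADD       6
PUSH -33  6 -33
ADD       -27
PUSH 3    -27 3
ADD       -24
PUSH -4   -24 -4
SWAP      -4 -24
SUB       20
PUSH -1   20 -1
SUB       21
PUSH -2   21 -2
SWAP      -2 21
POP       -2
DUP       -2 -2
MUL       4

4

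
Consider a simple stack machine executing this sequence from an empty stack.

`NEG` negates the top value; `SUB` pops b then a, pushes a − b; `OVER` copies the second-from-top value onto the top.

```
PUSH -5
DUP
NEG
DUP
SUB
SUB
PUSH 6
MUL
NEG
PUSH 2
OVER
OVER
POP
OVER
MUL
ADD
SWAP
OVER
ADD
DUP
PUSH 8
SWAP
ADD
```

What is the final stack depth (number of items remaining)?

3

PUSH -5 → -5
DUP     → -5 -5
NEG     → -5 5
DUP     → -5 5 5
SUB     → -5 0
SUB     → -5
PUSH 6  → -5 6
MUL     → -30
NEG     → 30
PUSH 2  → 30 2
OVER    → 30 2 30
OVER    → 30 2 30 2
POP     → 30 2 30
OVER    → 30 2 30 2
MUL     → 30 2 60
ADD     → 30 62
SWAP    → 62 30
OVER    → 62 30 62
ADD     → 62 92
DUP     → 62 92 92
PUSH 8  → 62 92 92 8
SWAP    → 62 92 8 92
ADD     → 62 92 100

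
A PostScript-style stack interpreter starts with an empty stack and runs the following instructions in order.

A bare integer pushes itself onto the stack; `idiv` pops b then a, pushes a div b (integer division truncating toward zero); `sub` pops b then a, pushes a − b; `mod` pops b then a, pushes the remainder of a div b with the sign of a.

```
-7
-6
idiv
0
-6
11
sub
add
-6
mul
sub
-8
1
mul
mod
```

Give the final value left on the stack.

-7    [-7]
-6    [-7, -6]
idiv  [1]
0     [1, 0]
-6    [1, 0, -6]
11    [1, 0, -6, 11]
sub   [1, 0, -17]
add   [1, -17]
-6    [1, -17, -6]
mul   [1, 102]
sub   [-101]
-8    [-101, -8]
1     [-101, -8, 1]
mul   [-101, -8]
mod   [-5]

-5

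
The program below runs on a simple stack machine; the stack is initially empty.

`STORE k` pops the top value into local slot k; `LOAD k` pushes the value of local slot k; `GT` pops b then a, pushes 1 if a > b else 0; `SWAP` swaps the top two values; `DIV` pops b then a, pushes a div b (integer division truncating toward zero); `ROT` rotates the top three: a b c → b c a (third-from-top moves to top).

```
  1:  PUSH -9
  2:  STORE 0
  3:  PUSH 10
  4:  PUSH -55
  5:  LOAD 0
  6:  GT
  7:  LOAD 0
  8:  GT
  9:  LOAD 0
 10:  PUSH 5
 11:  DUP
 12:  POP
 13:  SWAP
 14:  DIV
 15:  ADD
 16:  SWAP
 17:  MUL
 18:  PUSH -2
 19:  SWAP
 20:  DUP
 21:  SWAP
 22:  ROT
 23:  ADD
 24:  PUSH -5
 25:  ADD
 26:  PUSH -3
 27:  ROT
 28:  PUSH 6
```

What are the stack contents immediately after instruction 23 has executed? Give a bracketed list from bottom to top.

PUSH -9   -9
STORE 0   (empty)
PUSH 10   10
PUSH -55  10 -55
LOAD 0    10 -55 -9
GT        10 0
LOAD 0    10 0 -9
GT        10 1
LOAD 0    10 1 -9
PUSH 5    10 1 -9 5
DUP       10 1 -9 5 5
POP       10 1 -9 5
SWAP      10 1 5 -9
DIV       10 1 0
ADD       10 1
SWAP      1 10
MUL       10
PUSH -2   10 -2
SWAP      -2 10
DUP       -2 10 10
SWAP      -2 10 10
ROT       10 10 -2
ADD       10 8

[10, 8]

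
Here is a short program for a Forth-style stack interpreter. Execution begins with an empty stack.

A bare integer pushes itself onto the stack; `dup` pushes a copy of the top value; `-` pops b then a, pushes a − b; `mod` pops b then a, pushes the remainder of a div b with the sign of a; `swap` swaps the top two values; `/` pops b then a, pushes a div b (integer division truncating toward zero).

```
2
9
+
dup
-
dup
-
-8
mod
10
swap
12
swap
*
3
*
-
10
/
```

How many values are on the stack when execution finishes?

1

2     2
9     2 9
+     11
dup   11 11
-     0
dup   0 0
-     0
-8    0 -8
mod   0
10    0 10
swap  10 0
12    10 0 12
swap  10 12 0
*     10 0
3     10 0 3
*     10 0
-     10
10    10 10
/     1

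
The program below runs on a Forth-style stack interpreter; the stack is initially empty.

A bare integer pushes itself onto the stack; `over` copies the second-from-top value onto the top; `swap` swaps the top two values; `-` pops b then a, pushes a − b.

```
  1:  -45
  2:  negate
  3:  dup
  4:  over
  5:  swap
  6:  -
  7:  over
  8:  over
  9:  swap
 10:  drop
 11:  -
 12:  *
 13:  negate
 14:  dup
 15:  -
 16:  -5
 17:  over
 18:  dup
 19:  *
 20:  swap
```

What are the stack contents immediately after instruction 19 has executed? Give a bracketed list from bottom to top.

[0, -5, 0]

-45    : -45
negate : 45
dup    : 45 45
over   : 45 45 45
swap   : 45 45 45
-      : 45 0
over   : 45 0 45
over   : 45 0 45 0
swap   : 45 0 0 45
drop   : 45 0 0
-      : 45 0
*      : 0
negate : 0
dup    : 0 0
-      : 0
-5     : 0 -5
over   : 0 -5 0
dup    : 0 -5 0 0
*      : 0 -5 0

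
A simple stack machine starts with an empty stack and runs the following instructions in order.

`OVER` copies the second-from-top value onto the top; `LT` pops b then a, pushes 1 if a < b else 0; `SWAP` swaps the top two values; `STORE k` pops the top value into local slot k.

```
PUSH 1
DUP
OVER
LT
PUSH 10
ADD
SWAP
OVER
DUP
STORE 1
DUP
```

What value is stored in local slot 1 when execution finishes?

10

PUSH 1  : 1
DUP     : 1 1
OVER    : 1 1 1
LT      : 1 0
PUSH 10 : 1 0 10
ADD     : 1 10
SWAP    : 10 1
OVER    : 10 1 10
DUP     : 10 1 10 10
STORE 1 : 10 1 10
DUP     : 10 1 10 10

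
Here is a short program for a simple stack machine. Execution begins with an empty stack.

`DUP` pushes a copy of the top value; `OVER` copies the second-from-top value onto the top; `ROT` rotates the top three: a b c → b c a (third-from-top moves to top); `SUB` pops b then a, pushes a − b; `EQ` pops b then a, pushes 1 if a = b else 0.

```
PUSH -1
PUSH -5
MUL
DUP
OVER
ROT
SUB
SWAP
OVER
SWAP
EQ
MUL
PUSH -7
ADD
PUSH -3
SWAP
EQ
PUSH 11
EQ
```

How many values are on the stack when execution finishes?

1

PUSH -1 -> -1
PUSH -5 -> -1 -5
MUL     -> 5
DUP     -> 5 5
OVER    -> 5 5 5
ROT     -> 5 5 5
SUB     -> 5 0
SWAP    -> 0 5
OVER    -> 0 5 0
SWAP    -> 0 0 5
EQ      -> 0 0
MUL     -> 0
PUSH -7 -> 0 -7
ADD     -> -7
PUSH -3 -> -7 -3
SWAP    -> -3 -7
EQ      -> 0
PUSH 11 -> 0 11
EQ      -> 0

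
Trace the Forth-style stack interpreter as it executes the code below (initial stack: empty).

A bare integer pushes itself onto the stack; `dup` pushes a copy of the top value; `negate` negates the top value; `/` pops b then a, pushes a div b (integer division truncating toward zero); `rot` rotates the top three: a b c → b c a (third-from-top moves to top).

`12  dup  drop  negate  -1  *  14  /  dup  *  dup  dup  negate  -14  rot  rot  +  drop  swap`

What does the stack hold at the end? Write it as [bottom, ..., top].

12     → [12]
dup    → [12, 12]
drop   → [12]
negate → [-12]
-1     → [-12, -1]
*      → [12]
14     → [12, 14]
/      → [0]
dup    → [0, 0]
*      → [0]
dup    → [0, 0]
dup    → [0, 0, 0]
negate → [0, 0, 0]
-14    → [0, 0, 0, -14]
rot    → [0, 0, -14, 0]
rot    → [0, -14, 0, 0]
+      → [0, -14, 0]
drop   → [0, -14]
swap   → [-14, 0]

[-14, 0]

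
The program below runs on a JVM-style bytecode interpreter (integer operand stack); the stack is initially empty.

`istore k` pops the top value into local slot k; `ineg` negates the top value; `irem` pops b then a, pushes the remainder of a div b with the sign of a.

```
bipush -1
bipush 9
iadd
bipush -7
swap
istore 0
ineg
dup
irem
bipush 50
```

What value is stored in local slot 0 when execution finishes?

bipush -1 : -1
bipush 9  : -1 9
iadd      : 8
bipush -7 : 8 -7
swap      : -7 8
istore 0  : -7
ineg      : 7
dup       : 7 7
irem      : 0
bipush 50 : 0 50

8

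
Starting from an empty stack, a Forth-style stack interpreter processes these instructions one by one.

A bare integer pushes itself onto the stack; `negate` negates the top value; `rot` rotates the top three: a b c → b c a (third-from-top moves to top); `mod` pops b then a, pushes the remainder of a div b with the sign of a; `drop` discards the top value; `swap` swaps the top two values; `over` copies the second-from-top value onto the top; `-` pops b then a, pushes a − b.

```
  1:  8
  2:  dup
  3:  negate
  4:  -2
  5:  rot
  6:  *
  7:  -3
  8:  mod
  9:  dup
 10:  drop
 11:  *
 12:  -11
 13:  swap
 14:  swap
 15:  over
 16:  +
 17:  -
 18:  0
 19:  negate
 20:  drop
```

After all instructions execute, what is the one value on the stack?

11

8       [8]
dup     [8, 8]
negate  [8, -8]
-2      [8, -8, -2]
rot     [-8, -2, 8]
*       [-8, -16]
-3      [-8, -16, -3]
mod     [-8, -1]
dup     [-8, -1, -1]
drop    [-8, -1]
*       [8]
-11     [8, -11]
swap    [-11, 8]
swap    [8, -11]
over    [8, -11, 8]
+       [8, -3]
-       [11]
0       [11, 0]
negate  [11, 0]
drop    [11]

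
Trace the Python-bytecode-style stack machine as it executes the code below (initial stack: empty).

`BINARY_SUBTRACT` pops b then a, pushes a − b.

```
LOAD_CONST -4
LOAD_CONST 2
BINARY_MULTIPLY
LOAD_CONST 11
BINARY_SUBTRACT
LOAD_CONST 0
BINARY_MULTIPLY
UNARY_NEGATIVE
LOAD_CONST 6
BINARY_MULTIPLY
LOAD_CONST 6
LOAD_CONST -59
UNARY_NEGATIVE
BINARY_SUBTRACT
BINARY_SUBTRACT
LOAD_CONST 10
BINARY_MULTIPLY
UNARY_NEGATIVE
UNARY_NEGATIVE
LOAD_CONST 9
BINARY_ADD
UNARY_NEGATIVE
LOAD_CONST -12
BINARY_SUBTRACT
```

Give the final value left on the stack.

-527

LOAD_CONST -4   -> [-4]
LOAD_CONST 2    -> [-4, 2]
BINARY_MULTIPLY -> [-8]
LOAD_CONST 11   -> [-8, 11]
BINARY_SUBTRACT -> [-19]
LOAD_CONST 0    -> [-19, 0]
BINARY_MULTIPLY -> [0]
UNARY_NEGATIVE  -> [0]
LOAD_CONST 6    -> [0, 6]
BINARY_MULTIPLY -> [0]
LOAD_CONST 6    -> [0, 6]
LOAD_CONST -59  -> [0, 6, -59]
UNARY_NEGATIVE  -> [0, 6, 59]
BINARY_SUBTRACT -> [0, -53]
BINARY_SUBTRACT -> [53]
LOAD_CONST 10   -> [53, 10]
BINARY_MULTIPLY -> [530]
UNARY_NEGATIVE  -> [-530]
UNARY_NEGATIVE  -> [530]
LOAD_CONST 9    -> [530, 9]
BINARY_ADD      -> [539]
UNARY_NEGATIVE  -> [-539]
LOAD_CONST -12  -> [-539, -12]
BINARY_SUBTRACT -> [-527]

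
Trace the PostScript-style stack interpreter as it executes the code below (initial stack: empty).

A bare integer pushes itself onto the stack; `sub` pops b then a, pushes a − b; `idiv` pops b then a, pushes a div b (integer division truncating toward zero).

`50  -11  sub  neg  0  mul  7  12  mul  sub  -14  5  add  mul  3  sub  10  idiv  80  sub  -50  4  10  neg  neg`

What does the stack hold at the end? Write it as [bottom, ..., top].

[-5, -50, 4, 10]

50   : [50]
-11  : [50, -11]
sub  : [61]
neg  : [-61]
0    : [-61, 0]
mul  : [0]
7    : [0, 7]
12   : [0, 7, 12]
mul  : [0, 84]
sub  : [-84]
-14  : [-84, -14]
5    : [-84, -14, 5]
add  : [-84, -9]
mul  : [756]
3    : [756, 3]
sub  : [753]
10   : [753, 10]
idiv : [75]
80   : [75, 80]
sub  : [-5]
-50  : [-5, -50]
4    : [-5, -50, 4]
10   : [-5, -50, 4, 10]
neg  : [-5, -50, 4, -10]
neg  : [-5, -50, 4, 10]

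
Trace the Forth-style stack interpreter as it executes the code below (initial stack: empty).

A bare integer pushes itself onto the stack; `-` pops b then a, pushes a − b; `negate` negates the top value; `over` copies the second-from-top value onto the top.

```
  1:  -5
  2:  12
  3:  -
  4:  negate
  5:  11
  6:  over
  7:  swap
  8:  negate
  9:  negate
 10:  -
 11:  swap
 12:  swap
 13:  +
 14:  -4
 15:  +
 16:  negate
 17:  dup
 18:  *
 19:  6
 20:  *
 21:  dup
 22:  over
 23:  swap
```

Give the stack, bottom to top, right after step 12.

-5     -> -5
12     -> -5 12
-      -> -17
negate -> 17
11     -> 17 11
over   -> 17 11 17
swap   -> 17 17 11
negate -> 17 17 -11
negate -> 17 17 11
-      -> 17 6
swap   -> 6 17
swap   -> 17 6

[17, 6]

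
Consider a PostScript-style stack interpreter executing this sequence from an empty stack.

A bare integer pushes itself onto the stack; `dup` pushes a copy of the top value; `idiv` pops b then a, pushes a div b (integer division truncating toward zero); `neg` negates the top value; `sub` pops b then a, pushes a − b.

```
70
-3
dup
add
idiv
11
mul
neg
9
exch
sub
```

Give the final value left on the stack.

-112

70    [70]
-3    [70, -3]
dup   [70, -3, -3]
add   [70, -6]
idiv  [-11]
11    [-11, 11]
mul   [-121]
neg   [121]
9     [121, 9]
exch  [9, 121]
sub   [-112]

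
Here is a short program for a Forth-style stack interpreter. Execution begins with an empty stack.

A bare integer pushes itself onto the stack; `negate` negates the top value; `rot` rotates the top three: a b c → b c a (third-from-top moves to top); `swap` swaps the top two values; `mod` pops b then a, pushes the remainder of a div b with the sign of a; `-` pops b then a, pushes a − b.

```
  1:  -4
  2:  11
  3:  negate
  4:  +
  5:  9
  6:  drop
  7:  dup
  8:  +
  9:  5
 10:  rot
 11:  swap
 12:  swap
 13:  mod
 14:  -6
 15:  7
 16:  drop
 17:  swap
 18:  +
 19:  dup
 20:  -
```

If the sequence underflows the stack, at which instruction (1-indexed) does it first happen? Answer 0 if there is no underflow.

10

-4      -4
11      -4 11
negate  -4 -11
+       -15
9       -15 9
drop    -15
dup     -15 -15
+       -30
5       -30 5
rot  — needs 3 operands, stack has 2 → underflow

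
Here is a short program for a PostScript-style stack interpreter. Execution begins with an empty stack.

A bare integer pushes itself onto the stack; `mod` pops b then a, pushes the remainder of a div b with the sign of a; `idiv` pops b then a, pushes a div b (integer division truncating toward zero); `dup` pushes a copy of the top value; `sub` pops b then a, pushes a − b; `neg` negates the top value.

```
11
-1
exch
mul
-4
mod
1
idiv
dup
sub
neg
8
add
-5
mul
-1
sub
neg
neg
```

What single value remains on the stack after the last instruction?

11   → [11]
-1   → [11, -1]
exch → [-1, 11]
mul  → [-11]
-4   → [-11, -4]
mod  → [-3]
1    → [-3, 1]
idiv → [-3]
dup  → [-3, -3]
sub  → [0]
neg  → [0]
8    → [0, 8]
add  → [8]
-5   → [8, -5]
mul  → [-40]
-1   → [-40, -1]
sub  → [-39]
neg  → [39]
neg  → [-39]

-39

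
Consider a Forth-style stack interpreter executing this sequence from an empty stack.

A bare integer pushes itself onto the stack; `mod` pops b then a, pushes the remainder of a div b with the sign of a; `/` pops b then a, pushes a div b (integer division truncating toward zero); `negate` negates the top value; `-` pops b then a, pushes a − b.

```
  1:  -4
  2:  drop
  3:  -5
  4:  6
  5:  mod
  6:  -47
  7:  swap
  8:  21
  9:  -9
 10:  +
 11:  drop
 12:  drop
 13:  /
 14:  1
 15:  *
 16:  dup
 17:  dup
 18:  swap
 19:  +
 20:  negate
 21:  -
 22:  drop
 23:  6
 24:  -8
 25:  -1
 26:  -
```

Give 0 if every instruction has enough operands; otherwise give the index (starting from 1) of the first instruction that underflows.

-4   → [-4]
drop → []
-5   → [-5]
6    → [-5, 6]
mod  → [-5]
-47  → [-5, -47]
swap → [-47, -5]
21   → [-47, -5, 21]
-9   → [-47, -5, 21, -9]
+    → [-47, -5, 12]
drop → [-47, -5]
drop → [-47]
/  — needs 2 operands, stack has 1 → underflow

13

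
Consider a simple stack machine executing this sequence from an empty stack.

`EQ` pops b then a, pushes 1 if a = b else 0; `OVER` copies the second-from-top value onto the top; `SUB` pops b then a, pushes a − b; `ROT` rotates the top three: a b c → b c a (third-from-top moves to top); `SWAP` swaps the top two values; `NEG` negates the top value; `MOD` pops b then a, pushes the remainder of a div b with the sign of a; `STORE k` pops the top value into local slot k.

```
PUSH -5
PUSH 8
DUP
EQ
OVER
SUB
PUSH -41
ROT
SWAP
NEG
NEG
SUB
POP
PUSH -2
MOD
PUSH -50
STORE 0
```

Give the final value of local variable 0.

-50

PUSH -5  -> -5
PUSH 8   -> -5 8
DUP      -> -5 8 8
EQ       -> -5 1
OVER     -> -5 1 -5
SUB      -> -5 6
PUSH -41 -> -5 6 -41
ROT      -> 6 -41 -5
SWAP     -> 6 -5 -41
NEG      -> 6 -5 41
NEG      -> 6 -5 -41
SUB      -> 6 36
POP      -> 6
PUSH -2  -> 6 -2
MOD      -> 0
PUSH -50 -> 0 -50
STORE 0  -> 0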